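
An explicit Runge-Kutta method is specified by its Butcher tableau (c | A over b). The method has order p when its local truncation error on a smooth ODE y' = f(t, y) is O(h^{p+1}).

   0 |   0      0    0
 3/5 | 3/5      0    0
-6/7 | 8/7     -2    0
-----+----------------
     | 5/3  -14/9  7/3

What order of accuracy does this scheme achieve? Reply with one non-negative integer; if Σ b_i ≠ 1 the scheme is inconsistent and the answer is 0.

b = (5/3, -14/9, 7/3)
c = (0, 3/5, -6/7)
Ac = (0, 0, -6/5)
Σ b_i: 5/3·1 + (-14/9)·1 + 7/3·1 = 22/9 ≠ 1 ⇒ order 0.

0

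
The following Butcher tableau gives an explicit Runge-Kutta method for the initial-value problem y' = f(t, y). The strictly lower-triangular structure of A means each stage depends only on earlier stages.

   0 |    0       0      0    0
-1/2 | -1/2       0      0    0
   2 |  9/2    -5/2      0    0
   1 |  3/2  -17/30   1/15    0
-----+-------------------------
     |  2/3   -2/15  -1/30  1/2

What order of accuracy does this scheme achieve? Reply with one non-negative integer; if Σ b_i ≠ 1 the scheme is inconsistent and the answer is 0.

4

b = (2/3, -2/15, -1/30, 1/2)
c = (0, -1/2, 2, 1)
Ac = (0, 0, 5/4, 5/12)
Σ b_i: 2/3·1 + (-2/15)·1 + (-1/30)·1 + 1/2·1 = 1 ✓
b·c: (-2/15)·(-1/2) + (-1/30)·2 + 1/2·1 = 1/2 ✓
b·c²: (-2/15)·1/4 + (-1/30)·4 + 1/2·1 = 1/3 ✓
b·Ac: (-1/30)·5/4 + 1/2·5/12 = 1/6 ✓
b·c³: (-2/15)·(-1/8) + (-1/30)·8 + 1/2·1 = 1/4 ✓
b·(c∘Ac): (-1/30)·5/2 + 1/2·5/12 = 1/8 ✓
b·Ac²: (-1/30)·(-5/8) + 1/2·1/8 = 1/12 ✓
b·A²c: 1/2·1/12 = 1/24 ✓; 4 stages ⇒ order 4.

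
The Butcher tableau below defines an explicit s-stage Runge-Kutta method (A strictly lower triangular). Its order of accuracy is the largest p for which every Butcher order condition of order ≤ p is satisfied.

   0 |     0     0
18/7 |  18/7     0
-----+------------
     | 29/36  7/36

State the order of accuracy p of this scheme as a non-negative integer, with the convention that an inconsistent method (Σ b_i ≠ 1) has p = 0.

b = (29/36, 7/36)
c = (0, 18/7)
Σ b_i: 29/36·1 + 7/36·1 = 1 ✓
b·c: 7/36·18/7 = 1/2 ✓; 2 stages ⇒ order 2.

2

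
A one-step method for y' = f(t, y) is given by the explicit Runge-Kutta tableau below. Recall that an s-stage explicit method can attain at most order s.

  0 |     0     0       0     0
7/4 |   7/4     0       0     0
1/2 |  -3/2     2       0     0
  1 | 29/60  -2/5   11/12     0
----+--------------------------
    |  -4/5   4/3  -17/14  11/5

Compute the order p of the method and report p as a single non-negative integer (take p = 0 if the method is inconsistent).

b = (-4/5, 4/3, -17/14, 11/5)
c = (0, 7/4, 1/2, 1)
Ac = (0, 0, 7/2, -29/120)
Σ b_i: (-4/5)·1 + 4/3·1 + (-17/14)·1 + 11/5·1 = 319/210 ≠ 1 ⇒ order 0.

0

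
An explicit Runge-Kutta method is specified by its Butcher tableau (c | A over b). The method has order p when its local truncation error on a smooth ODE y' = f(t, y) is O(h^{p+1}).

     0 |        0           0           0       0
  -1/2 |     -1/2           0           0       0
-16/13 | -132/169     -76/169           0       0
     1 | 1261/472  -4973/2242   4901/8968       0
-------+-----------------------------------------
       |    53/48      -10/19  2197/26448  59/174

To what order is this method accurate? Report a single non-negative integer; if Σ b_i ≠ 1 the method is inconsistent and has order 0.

b = (53/48, -10/19, 2197/26448, 59/174)
c = (0, -1/2, -16/13, 1)
Ac = (0, 0, 38/169, 103/236)
Σ b_i: 53/48·1 + (-10/19)·1 + 2197/26448·1 + 59/174·1 = 1 ✓
b·c: (-10/19)·(-1/2) + 2197/26448·(-16/13) + 59/174·1 = 1/2 ✓
b·c²: (-10/19)·1/4 + 2197/26448·256/169 + 59/174·1 = 1/3 ✓
b·Ac: 2197/26448·38/169 + 59/174·103/236 = 1/6 ✓
b·c³: (-10/19)·(-1/8) + 2197/26448·(-4096/2197) + 59/174·1 = 1/4 ✓
b·(c∘Ac): 2197/26448·(-608/2197) + 59/174·103/236 = 1/8 ✓
b·Ac²: 2197/26448·(-19/169) + 59/174·129/472 = 1/12 ✓
b·A²c: 59/174·29/236 = 1/24 ✓; 4 stages ⇒ order 4.

4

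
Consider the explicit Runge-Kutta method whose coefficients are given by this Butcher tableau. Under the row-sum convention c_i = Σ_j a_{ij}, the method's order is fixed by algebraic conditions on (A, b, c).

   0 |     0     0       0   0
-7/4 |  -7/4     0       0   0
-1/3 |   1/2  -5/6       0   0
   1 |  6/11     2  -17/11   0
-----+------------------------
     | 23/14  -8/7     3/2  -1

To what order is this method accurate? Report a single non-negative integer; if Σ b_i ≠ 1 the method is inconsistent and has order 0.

2

b = (23/14, -8/7, 3/2, -1)
c = (0, -7/4, -1/3, 1)
Ac = (0, 0, 35/24, -197/66)
Σ b_i: 23/14·1 + (-8/7)·1 + 3/2·1 + (-1)·1 = 1 ✓
b·c: (-8/7)·(-7/4) + 3/2·(-1/3) + (-1)·1 = 1/2 ✓
b·c²: (-8/7)·49/16 + 3/2·1/9 + (-1)·1 = -13/3 ≠ 1/3 ⇒ order 2.
b·Ac: 3/2·35/24 + (-1)·(-197/66) = 2731/528 ≠ 1/6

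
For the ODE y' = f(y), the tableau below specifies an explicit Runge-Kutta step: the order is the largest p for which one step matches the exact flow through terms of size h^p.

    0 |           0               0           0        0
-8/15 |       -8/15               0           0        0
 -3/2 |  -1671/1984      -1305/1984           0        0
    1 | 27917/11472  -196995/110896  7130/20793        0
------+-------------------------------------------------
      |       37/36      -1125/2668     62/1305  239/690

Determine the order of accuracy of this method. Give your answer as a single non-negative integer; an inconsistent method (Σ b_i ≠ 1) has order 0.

4

b = (37/36, -1125/2668, 62/1305, 239/690)
c = (0, -8/15, -3/2, 1)
Ac = (0, 0, 87/248, 207/478)
Σ b_i: 37/36·1 + (-1125/2668)·1 + 62/1305·1 + 239/690·1 = 1 ✓
b·c: (-1125/2668)·(-8/15) + 62/1305·(-3/2) + 239/690·1 = 1/2 ✓
b·c²: (-1125/2668)·64/225 + 62/1305·9/4 + 239/690·1 = 1/3 ✓
b·Ac: 62/1305·87/248 + 239/690·207/478 = 1/6 ✓
b·c³: (-1125/2668)·(-512/3375) + 62/1305·(-27/8) + 239/690·1 = 1/4 ✓
b·(c∘Ac): 62/1305·(-261/496) + 239/690·207/478 = 1/8 ✓
b·Ac²: 62/1305·(-29/155) + 239/690·1909/7170 = 1/12 ✓
b·A²c: 239/690·115/956 = 1/24 ✓; 4 stages ⇒ order 4.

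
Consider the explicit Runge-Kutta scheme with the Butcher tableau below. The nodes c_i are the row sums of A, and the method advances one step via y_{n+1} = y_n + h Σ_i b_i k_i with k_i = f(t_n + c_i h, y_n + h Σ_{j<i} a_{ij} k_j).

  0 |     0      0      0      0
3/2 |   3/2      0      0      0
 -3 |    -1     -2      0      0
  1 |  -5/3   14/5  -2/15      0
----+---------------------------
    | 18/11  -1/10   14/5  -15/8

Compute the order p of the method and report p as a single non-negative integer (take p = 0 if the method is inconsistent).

0

b = (18/11, -1/10, 14/5, -15/8)
c = (0, 3/2, -3, 1)
Ac = (0, 0, -3, 23/5)
Σ b_i: 18/11·1 + (-1/10)·1 + 14/5·1 + (-15/8)·1 = 1083/440 ≠ 1 ⇒ order 0.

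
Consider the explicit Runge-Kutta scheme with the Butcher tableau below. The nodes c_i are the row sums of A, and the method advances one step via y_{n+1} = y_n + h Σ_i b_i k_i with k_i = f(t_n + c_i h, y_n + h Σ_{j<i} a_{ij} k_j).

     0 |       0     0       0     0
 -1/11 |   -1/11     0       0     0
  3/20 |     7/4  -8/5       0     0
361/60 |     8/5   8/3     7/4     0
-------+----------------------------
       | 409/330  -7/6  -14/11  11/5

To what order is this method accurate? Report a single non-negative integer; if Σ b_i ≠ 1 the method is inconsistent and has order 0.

b = (409/330, -7/6, -14/11, 11/5)
c = (0, -1/11, 3/20, 361/60)
Ac = (0, 0, 8/55, 53/2640)
Σ b_i: 409/330·1 + (-7/6)·1 + (-14/11)·1 + 11/5·1 = 1 ✓
b·c: (-7/6)·(-1/11) + (-14/11)·3/20 + 11/5·361/60 = 14467/1100 ≠ 1/2 ⇒ order 1.

1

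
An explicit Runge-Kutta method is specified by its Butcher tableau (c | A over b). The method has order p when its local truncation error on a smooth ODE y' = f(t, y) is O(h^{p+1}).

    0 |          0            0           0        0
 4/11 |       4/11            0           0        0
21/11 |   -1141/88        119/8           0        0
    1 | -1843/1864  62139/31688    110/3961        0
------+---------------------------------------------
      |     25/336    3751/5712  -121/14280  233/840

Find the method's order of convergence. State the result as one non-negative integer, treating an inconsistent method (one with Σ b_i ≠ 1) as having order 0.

4

b = (25/336, 3751/5712, -121/14280, 233/840)
c = (0, 4/11, 21/11, 1)
Ac = (0, 0, 119/22, 357/466)
Σ b_i: 25/336·1 + 3751/5712·1 + (-121/14280)·1 + 233/840·1 = 1 ✓
b·c: 3751/5712·4/11 + (-121/14280)·21/11 + 233/840·1 = 1/2 ✓
b·c²: 3751/5712·16/121 + (-121/14280)·441/121 + 233/840·1 = 1/3 ✓
b·Ac: (-121/14280)·119/22 + 233/840·357/466 = 1/6 ✓
b·c³: 3751/5712·64/1331 + (-121/14280)·9261/1331 + 233/840·1 = 1/4 ✓
b·(c∘Ac): (-121/14280)·2499/242 + 233/840·357/466 = 1/8 ✓
b·Ac²: (-121/14280)·238/121 + 233/840·84/233 = 1/12 ✓
b·A²c: 233/840·35/233 = 1/24 ✓; 4 stages ⇒ order 4.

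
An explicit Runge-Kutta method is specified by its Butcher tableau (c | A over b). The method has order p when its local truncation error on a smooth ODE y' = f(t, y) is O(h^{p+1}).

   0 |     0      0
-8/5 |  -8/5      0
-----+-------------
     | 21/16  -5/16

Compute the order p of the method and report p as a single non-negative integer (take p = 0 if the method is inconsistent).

2

b = (21/16, -5/16)
c = (0, -8/5)
Σ b_i: 21/16·1 + (-5/16)·1 = 1 ✓
b·c: (-5/16)·(-8/5) = 1/2 ✓; 2 stages ⇒ order 2.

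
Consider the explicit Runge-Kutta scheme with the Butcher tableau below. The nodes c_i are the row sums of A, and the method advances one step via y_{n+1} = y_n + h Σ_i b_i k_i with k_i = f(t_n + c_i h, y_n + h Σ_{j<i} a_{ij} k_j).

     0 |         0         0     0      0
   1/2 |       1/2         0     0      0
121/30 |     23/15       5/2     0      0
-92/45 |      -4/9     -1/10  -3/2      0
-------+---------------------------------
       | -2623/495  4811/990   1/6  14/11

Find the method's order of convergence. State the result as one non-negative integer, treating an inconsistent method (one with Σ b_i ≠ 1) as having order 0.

2

b = (-2623/495, 4811/990, 1/6, 14/11)
c = (0, 1/2, 121/30, -92/45)
Ac = (0, 0, 5/4, -61/10)
Σ b_i: (-2623/495)·1 + 4811/990·1 + 1/6·1 + 14/11·1 = 1 ✓
b·c: 4811/990·1/2 + 1/6·121/30 + 14/11·(-92/45) = 1/2 ✓
b·c²: 4811/990·1/4 + 1/6·14641/900 + 14/11·8464/2025 = 205952/22275 ≠ 1/3 ⇒ order 2.
b·Ac: 1/6·5/4 + 14/11·(-61/10) = -9973/1320 ≠ 1/6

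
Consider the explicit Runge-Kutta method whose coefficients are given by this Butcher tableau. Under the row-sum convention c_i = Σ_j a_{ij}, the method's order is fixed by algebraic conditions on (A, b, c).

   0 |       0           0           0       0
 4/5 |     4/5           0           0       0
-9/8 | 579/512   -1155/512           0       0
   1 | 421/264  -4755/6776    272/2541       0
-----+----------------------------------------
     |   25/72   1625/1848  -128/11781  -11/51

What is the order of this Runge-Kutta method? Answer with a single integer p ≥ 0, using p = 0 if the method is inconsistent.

b = (25/72, 1625/1848, -128/11781, -11/51)
c = (0, 4/5, -9/8, 1)
Ac = (0, 0, -231/128, -15/22)
Σ b_i: 25/72·1 + 1625/1848·1 + (-128/11781)·1 + (-11/51)·1 = 1 ✓
b·c: 1625/1848·4/5 + (-128/11781)·(-9/8) + (-11/51)·1 = 1/2 ✓
b·c²: 1625/1848·16/25 + (-128/11781)·81/64 + (-11/51)·1 = 1/3 ✓
b·Ac: (-128/11781)·(-231/128) + (-11/51)·(-15/22) = 1/6 ✓
b·c³: 1625/1848·64/125 + (-128/11781)·(-729/512) + (-11/51)·1 = 1/4 ✓
b·(c∘Ac): (-128/11781)·2079/1024 + (-11/51)·(-15/22) = 1/8 ✓
b·Ac²: (-128/11781)·(-231/160) + (-11/51)·(-69/220) = 1/12 ✓
b·A²c: (-11/51)·(-17/88) = 1/24 ✓; 4 stages ⇒ order 4.

4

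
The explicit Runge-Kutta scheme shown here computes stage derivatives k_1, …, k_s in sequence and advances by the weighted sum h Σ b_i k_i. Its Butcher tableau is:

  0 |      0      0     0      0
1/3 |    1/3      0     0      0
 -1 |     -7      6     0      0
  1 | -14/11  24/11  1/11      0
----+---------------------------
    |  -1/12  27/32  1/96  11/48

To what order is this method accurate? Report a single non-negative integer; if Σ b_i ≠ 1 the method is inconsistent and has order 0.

4

b = (-1/12, 27/32, 1/96, 11/48)
c = (0, 1/3, -1, 1)
Ac = (0, 0, 2, 7/11)
Σ b_i: (-1/12)·1 + 27/32·1 + 1/96·1 + 11/48·1 = 1 ✓
b·c: 27/32·1/3 + 1/96·(-1) + 11/48·1 = 1/2 ✓
b·c²: 27/32·1/9 + 1/96·1 + 11/48·1 = 1/3 ✓
b·Ac: 1/96·2 + 11/48·7/11 = 1/6 ✓
b·c³: 27/32·1/27 + 1/96·(-1) + 11/48·1 = 1/4 ✓
b·(c∘Ac): 1/96·(-2) + 11/48·7/11 = 1/8 ✓
b·Ac²: 1/96·2/3 + 11/48·1/3 = 1/12 ✓
b·A²c: 11/48·2/11 = 1/24 ✓; 4 stages ⇒ order 4.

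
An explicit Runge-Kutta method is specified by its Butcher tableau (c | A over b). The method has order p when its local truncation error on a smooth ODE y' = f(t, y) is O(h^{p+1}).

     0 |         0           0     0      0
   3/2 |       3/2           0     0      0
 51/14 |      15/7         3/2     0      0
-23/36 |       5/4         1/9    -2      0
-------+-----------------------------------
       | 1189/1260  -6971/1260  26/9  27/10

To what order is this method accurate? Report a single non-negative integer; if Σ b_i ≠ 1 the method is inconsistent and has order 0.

2

b = (1189/1260, -6971/1260, 26/9, 27/10)
c = (0, 3/2, 51/14, -23/36)
Ac = (0, 0, 9/4, -299/42)
Σ b_i: 1189/1260·1 + (-6971/1260)·1 + 26/9·1 + 27/10·1 = 1 ✓
b·c: (-6971/1260)·3/2 + 26/9·51/14 + 27/10·(-23/36) = 1/2 ✓
b·c²: (-6971/1260)·9/4 + 26/9·2601/196 + 27/10·529/1296 = 634819/23520 ≠ 1/3 ⇒ order 2.
b·Ac: 26/9·9/4 + 27/10·(-299/42) = -1781/140 ≠ 1/6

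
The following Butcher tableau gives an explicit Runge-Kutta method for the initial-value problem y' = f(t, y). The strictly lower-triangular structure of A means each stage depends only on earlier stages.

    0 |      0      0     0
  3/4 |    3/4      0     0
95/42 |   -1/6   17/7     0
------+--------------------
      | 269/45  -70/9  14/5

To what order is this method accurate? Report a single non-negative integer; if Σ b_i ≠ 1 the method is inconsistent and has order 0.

2

b = (269/45, -70/9, 14/5)
c = (0, 3/4, 95/42)
Ac = (0, 0, 51/28)
Σ b_i: 269/45·1 + (-70/9)·1 + 14/5·1 = 1 ✓
b·c: (-70/9)·3/4 + 14/5·95/42 = 1/2 ✓
b·c²: (-70/9)·9/16 + 14/5·9025/1764 = 5015/504 ≠ 1/3 ⇒ order 2.
b·Ac: 14/5·51/28 = 51/10 ≠ 1/6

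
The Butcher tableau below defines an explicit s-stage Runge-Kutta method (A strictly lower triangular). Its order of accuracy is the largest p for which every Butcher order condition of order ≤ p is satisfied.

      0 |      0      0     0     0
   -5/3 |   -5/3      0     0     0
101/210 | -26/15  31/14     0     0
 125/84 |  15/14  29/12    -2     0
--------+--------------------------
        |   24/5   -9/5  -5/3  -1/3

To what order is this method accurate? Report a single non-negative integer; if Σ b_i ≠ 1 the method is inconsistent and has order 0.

b = (24/5, -9/5, -5/3, -1/3)
c = (0, -5/3, 101/210, 125/84)
Ac = (0, 0, -155/42, -6287/1260)
Σ b_i: 24/5·1 + (-9/5)·1 + (-5/3)·1 + (-1/3)·1 = 1 ✓
b·c: (-9/5)·(-5/3) + (-5/3)·101/210 + (-1/3)·125/84 = 143/84 ≠ 1/2 ⇒ order 1.

1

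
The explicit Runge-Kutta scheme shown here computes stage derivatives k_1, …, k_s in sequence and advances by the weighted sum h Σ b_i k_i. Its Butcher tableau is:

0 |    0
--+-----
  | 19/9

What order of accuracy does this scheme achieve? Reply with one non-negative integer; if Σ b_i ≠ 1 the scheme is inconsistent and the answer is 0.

0

b = (19/9)
c = (0)
Σ b_i: 19/9·1 = 19/9 ≠ 1 ⇒ order 0.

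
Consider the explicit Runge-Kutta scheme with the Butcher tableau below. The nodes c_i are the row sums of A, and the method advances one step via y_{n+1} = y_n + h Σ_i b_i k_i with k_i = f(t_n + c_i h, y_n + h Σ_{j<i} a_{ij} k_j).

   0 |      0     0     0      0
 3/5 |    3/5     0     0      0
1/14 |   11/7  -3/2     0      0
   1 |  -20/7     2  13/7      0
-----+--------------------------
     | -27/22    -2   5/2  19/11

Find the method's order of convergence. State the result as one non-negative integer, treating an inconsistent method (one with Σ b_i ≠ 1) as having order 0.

1

b = (-27/22, -2, 5/2, 19/11)
c = (0, 3/5, 1/14, 1)
Ac = (0, 0, -9/10, 653/490)
Σ b_i: (-27/22)·1 + (-2)·1 + 5/2·1 + 19/11·1 = 1 ✓
b·c: (-2)·3/5 + 5/2·1/14 + 19/11·1 = 1087/1540 ≠ 1/2 ⇒ order 1.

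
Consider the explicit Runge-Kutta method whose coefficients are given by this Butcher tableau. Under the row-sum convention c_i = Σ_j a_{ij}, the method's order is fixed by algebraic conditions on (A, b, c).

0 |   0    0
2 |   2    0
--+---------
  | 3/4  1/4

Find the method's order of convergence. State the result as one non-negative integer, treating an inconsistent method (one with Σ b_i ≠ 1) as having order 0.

2

b = (3/4, 1/4)
c = (0, 2)
Σ b_i: 3/4·1 + 1/4·1 = 1 ✓
b·c: 1/4·2 = 1/2 ✓; 2 stages ⇒ order 2.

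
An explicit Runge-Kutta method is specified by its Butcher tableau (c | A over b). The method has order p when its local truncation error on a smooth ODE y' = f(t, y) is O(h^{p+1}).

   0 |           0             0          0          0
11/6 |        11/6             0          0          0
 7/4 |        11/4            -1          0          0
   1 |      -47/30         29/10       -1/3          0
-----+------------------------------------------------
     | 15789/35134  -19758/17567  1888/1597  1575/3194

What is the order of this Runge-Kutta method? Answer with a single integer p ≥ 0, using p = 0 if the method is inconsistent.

b = (15789/35134, -19758/17567, 1888/1597, 1575/3194)
c = (0, 11/6, 7/4, 1)
Ac = (0, 0, -11/6, 71/15)
Σ b_i: 15789/35134·1 + (-19758/17567)·1 + 1888/1597·1 + 1575/3194·1 = 1 ✓
b·c: (-19758/17567)·11/6 + 1888/1597·7/4 + 1575/3194·1 = 1/2 ✓
b·c²: (-19758/17567)·121/36 + 1888/1597·49/16 + 1575/3194·1 = 1/3 ✓
b·Ac: 1888/1597·(-11/6) + 1575/3194·71/15 = 1/6 ✓
b·c³: (-19758/17567)·1331/216 + 1888/1597·343/64 + 1575/3194·1 = -5837/57492 ≠ 1/4 ⇒ order 3.
b·(c∘Ac): 1888/1597·(-77/24) + 1575/3194·71/15 = -13979/9582 ≠ 1/8
b·Ac²: 1888/1597·(-121/36) + 1575/3194·6283/720 = 151561/459936 ≠ 1/12
b·A²c: 1575/3194·11/18 = 1925/6388 ≠ 1/24

3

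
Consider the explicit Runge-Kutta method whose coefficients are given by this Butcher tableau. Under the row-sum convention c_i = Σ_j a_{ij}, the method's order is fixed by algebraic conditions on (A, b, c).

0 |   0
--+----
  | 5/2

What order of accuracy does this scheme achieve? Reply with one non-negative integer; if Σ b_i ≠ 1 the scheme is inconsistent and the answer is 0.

0

b = (5/2)
c = (0)
Σ b_i: 5/2·1 = 5/2 ≠ 1 ⇒ order 0.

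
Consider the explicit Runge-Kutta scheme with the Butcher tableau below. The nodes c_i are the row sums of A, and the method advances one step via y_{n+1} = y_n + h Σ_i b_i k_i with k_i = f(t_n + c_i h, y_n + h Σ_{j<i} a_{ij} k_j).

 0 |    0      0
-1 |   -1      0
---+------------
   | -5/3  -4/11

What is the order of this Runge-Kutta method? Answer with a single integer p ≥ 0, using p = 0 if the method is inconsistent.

0

b = (-5/3, -4/11)
c = (0, -1)
Σ b_i: (-5/3)·1 + (-4/11)·1 = -67/33 ≠ 1 ⇒ order 0.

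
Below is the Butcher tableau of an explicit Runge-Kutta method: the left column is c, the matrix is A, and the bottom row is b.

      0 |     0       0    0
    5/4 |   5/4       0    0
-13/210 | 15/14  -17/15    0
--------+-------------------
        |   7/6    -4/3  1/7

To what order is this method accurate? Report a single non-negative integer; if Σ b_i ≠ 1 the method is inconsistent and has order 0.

0

b = (7/6, -4/3, 1/7)
c = (0, 5/4, -13/210)
Ac = (0, 0, -17/12)
Σ b_i: 7/6·1 + (-4/3)·1 + 1/7·1 = -1/42 ≠ 1 ⇒ order 0.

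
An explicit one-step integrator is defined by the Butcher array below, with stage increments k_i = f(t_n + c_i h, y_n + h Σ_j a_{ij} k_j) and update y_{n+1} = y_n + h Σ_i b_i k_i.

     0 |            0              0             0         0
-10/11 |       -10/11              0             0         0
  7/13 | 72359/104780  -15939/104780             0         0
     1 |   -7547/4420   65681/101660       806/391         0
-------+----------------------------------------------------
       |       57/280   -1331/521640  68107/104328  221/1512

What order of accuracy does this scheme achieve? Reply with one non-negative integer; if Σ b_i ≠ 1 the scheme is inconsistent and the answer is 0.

b = (57/280, -1331/521640, 68107/104328, 221/1512)
c = (0, -10/11, 7/13, 1)
Ac = (0, 0, 1449/10478, 231/442)
Σ b_i: 57/280·1 + (-1331/521640)·1 + 68107/104328·1 + 221/1512·1 = 1 ✓
b·c: (-1331/521640)·(-10/11) + 68107/104328·7/13 + 221/1512·1 = 1/2 ✓
b·c²: (-1331/521640)·100/121 + 68107/104328·49/169 + 221/1512·1 = 1/3 ✓
b·Ac: 68107/104328·1449/10478 + 221/1512·231/442 = 1/6 ✓
b·c³: (-1331/521640)·(-1000/1331) + 68107/104328·343/2197 + 221/1512·1 = 1/4 ✓
b·(c∘Ac): 68107/104328·10143/136214 + 221/1512·231/442 = 1/8 ✓
b·Ac²: 68107/104328·(-7245/57629) + 221/1512·2751/2431 = 1/12 ✓
b·A²c: 221/1512·63/221 = 1/24 ✓; 4 stages ⇒ order 4.

4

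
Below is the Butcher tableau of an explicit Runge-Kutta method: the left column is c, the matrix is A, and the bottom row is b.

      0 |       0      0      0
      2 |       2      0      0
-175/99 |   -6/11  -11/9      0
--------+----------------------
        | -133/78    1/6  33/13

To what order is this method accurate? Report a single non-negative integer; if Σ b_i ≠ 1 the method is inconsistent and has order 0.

b = (-133/78, 1/6, 33/13)
c = (0, 2, -175/99)
Ac = (0, 0, -22/9)
Σ b_i: (-133/78)·1 + 1/6·1 + 33/13·1 = 1 ✓
b·c: 1/6·2 + 33/13·(-175/99) = -54/13 ≠ 1/2 ⇒ order 1.

1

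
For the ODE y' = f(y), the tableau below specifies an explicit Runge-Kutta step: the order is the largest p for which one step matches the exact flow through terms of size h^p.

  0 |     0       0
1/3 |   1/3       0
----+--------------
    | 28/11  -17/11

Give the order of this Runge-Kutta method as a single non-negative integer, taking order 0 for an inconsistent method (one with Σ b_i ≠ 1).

b = (28/11, -17/11)
c = (0, 1/3)
Σ b_i: 28/11·1 + (-17/11)·1 = 1 ✓
b·c: (-17/11)·1/3 = -17/33 ≠ 1/2 ⇒ order 1.

1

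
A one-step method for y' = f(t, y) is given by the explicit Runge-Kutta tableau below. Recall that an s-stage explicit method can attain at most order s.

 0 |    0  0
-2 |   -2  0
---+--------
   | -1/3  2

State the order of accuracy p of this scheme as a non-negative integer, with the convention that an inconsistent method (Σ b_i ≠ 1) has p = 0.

b = (-1/3, 2)
c = (0, -2)
Σ b_i: (-1/3)·1 + 2·1 = 5/3 ≠ 1 ⇒ order 0.

0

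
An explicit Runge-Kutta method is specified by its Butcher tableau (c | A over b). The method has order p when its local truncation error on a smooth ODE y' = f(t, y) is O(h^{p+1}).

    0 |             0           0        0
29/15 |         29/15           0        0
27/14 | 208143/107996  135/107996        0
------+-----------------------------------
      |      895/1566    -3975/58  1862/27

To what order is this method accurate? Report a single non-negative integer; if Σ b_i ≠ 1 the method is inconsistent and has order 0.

3

b = (895/1566, -3975/58, 1862/27)
c = (0, 29/15, 27/14)
Ac = (0, 0, 9/3724)
Σ b_i: 895/1566·1 + (-3975/58)·1 + 1862/27·1 = 1 ✓
b·c: (-3975/58)·29/15 + 1862/27·27/14 = 1/2 ✓
b·c²: (-3975/58)·841/225 + 1862/27·729/196 = 1/3 ✓
b·Ac: 1862/27·9/3724 = 1/6 ✓; 3 stages ⇒ order 3.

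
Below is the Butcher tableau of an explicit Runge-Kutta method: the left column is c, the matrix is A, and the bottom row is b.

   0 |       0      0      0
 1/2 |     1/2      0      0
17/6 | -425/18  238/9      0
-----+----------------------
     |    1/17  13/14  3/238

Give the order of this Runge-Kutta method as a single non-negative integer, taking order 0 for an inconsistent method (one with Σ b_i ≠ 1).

b = (1/17, 13/14, 3/238)
c = (0, 1/2, 17/6)
Ac = (0, 0, 119/9)
Σ b_i: 1/17·1 + 13/14·1 + 3/238·1 = 1 ✓
b·c: 13/14·1/2 + 3/238·17/6 = 1/2 ✓
b·c²: 13/14·1/4 + 3/238·289/36 = 1/3 ✓
b·Ac: 3/238·119/9 = 1/6 ✓; 3 stages ⇒ order 3.

3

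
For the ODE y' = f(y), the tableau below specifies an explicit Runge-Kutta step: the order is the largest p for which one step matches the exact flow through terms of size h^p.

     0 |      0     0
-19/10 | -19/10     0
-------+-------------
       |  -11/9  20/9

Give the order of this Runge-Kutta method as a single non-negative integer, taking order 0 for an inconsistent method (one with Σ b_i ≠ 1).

b = (-11/9, 20/9)
c = (0, -19/10)
Σ b_i: (-11/9)·1 + 20/9·1 = 1 ✓
b·c: 20/9·(-19/10) = -38/9 ≠ 1/2 ⇒ order 1.

1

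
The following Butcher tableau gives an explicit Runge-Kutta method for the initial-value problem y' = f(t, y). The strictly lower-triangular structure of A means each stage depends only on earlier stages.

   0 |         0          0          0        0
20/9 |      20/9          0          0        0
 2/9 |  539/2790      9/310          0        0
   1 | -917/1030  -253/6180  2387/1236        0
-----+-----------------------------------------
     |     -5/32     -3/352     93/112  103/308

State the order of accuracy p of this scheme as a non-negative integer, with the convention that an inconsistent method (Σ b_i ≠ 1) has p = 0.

4

b = (-5/32, -3/352, 93/112, 103/308)
c = (0, 20/9, 2/9, 1)
Ac = (0, 0, 2/31, 209/618)
Σ b_i: (-5/32)·1 + (-3/352)·1 + 93/112·1 + 103/308·1 = 1 ✓
b·c: (-3/352)·20/9 + 93/112·2/9 + 103/308·1 = 1/2 ✓
b·c²: (-3/352)·400/81 + 93/112·4/81 + 103/308·1 = 1/3 ✓
b·Ac: 93/112·2/31 + 103/308·209/618 = 1/6 ✓
b·c³: (-3/352)·8000/729 + 93/112·8/729 + 103/308·1 = 1/4 ✓
b·(c∘Ac): 93/112·4/279 + 103/308·209/618 = 1/8 ✓
b·Ac²: 93/112·40/279 + 103/308·(-11/103) = 1/12 ✓
b·A²c: 103/308·77/618 = 1/24 ✓; 4 stages ⇒ order 4.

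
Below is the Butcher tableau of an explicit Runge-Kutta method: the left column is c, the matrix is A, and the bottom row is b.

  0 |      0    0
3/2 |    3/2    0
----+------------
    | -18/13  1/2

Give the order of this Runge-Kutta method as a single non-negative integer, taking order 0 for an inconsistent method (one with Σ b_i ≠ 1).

b = (-18/13, 1/2)
c = (0, 3/2)
Σ b_i: (-18/13)·1 + 1/2·1 = -23/26 ≠ 1 ⇒ order 0.

0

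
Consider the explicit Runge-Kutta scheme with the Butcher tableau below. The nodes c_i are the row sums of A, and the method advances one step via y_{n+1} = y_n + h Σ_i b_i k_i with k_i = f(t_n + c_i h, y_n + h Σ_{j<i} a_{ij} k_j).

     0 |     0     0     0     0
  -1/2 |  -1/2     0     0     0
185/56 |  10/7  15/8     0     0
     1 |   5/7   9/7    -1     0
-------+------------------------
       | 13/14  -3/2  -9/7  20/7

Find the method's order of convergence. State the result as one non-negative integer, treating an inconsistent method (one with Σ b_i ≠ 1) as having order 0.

b = (13/14, -3/2, -9/7, 20/7)
c = (0, -1/2, 185/56, 1)
Ac = (0, 0, -15/16, -221/56)
Σ b_i: 13/14·1 + (-3/2)·1 + (-9/7)·1 + 20/7·1 = 1 ✓
b·c: (-3/2)·(-1/2) + (-9/7)·185/56 + 20/7·1 = -251/392 ≠ 1/2 ⇒ order 1.

1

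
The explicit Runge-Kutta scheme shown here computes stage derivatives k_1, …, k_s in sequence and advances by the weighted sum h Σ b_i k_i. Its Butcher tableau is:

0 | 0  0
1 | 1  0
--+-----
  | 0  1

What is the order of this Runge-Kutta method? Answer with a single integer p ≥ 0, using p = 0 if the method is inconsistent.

1

b = (0, 1)
c = (0, 1)
Σ b_i: 1·1 = 1 ✓
b·c: 1·1 = 1 ≠ 1/2 ⇒ order 1.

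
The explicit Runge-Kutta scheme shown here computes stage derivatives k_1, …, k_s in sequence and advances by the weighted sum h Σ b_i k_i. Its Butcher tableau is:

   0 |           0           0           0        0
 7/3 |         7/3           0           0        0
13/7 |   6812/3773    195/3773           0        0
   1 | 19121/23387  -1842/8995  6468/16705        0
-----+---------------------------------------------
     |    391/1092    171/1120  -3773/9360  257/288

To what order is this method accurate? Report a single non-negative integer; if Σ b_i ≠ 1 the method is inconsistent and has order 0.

b = (391/1092, 171/1120, -3773/9360, 257/288)
c = (0, 7/3, 13/7, 1)
Ac = (0, 0, 65/539, 62/257)
Σ b_i: 391/1092·1 + 171/1120·1 + (-3773/9360)·1 + 257/288·1 = 1 ✓
b·c: 171/1120·7/3 + (-3773/9360)·13/7 + 257/288·1 = 1/2 ✓
b·c²: 171/1120·49/9 + (-3773/9360)·169/49 + 257/288·1 = 1/3 ✓
b·Ac: (-3773/9360)·65/539 + 257/288·62/257 = 1/6 ✓
b·c³: 171/1120·343/27 + (-3773/9360)·2197/343 + 257/288·1 = 1/4 ✓
b·(c∘Ac): (-3773/9360)·845/3773 + 257/288·62/257 = 1/8 ✓
b·Ac²: (-3773/9360)·65/231 + 257/288·170/771 = 1/12 ✓
b·A²c: 257/288·12/257 = 1/24 ✓; 4 stages ⇒ order 4.

4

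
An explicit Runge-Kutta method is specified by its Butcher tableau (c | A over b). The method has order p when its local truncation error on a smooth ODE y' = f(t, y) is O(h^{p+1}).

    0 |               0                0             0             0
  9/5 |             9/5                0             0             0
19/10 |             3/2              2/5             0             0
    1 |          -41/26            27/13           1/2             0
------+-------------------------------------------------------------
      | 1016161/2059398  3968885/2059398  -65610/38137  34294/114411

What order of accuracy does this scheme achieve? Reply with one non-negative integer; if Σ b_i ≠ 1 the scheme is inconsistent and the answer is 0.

3

b = (1016161/2059398, 3968885/2059398, -65610/38137, 34294/114411)
c = (0, 9/5, 19/10, 1)
Ac = (0, 0, 18/25, 1219/260)
Σ b_i: 1016161/2059398·1 + 3968885/2059398·1 + (-65610/38137)·1 + 34294/114411·1 = 1 ✓
b·c: 3968885/2059398·9/5 + (-65610/38137)·19/10 + 34294/114411·1 = 1/2 ✓
b·c²: 3968885/2059398·81/25 + (-65610/38137)·361/100 + 34294/114411·1 = 1/3 ✓
b·Ac: (-65610/38137)·18/25 + 34294/114411·1219/260 = 1/6 ✓
b·c³: 3968885/2059398·729/125 + (-65610/38137)·6859/1000 + 34294/114411·1 = -2984423/11441100 ≠ 1/4 ⇒ order 3.
b·(c∘Ac): (-65610/38137)·171/125 + 34294/114411·1219/260 = -5423867/5720550 ≠ 1/8
b·Ac²: (-65610/38137)·162/125 + 34294/114411·22189/2600 = 3758123/11441100 ≠ 1/12
b·A²c: 34294/114411·9/25 = 102882/953425 ≠ 1/24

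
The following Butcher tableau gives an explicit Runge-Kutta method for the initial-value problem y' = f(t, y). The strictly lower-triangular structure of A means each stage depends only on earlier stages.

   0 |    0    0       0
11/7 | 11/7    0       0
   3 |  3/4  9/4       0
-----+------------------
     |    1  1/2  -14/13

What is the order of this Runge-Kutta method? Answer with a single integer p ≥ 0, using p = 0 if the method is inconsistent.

b = (1, 1/2, -14/13)
c = (0, 11/7, 3)
Ac = (0, 0, 99/28)
Σ b_i: 1·1 + 1/2·1 + (-14/13)·1 = 11/26 ≠ 1 ⇒ order 0.

0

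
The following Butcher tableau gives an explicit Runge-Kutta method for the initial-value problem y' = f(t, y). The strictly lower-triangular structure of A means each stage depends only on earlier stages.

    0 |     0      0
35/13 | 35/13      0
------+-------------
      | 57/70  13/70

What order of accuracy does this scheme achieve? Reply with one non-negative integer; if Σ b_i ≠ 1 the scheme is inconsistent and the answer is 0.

b = (57/70, 13/70)
c = (0, 35/13)
Σ b_i: 57/70·1 + 13/70·1 = 1 ✓
b·c: 13/70·35/13 = 1/2 ✓; 2 stages ⇒ order 2.

2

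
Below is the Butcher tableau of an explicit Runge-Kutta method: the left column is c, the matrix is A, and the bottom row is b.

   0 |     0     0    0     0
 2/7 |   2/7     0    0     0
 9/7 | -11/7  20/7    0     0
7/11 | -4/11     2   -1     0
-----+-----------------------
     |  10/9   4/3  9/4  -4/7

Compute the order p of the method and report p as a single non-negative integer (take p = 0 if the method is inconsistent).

b = (10/9, 4/3, 9/4, -4/7)
c = (0, 2/7, 9/7, 7/11)
Ac = (0, 0, 40/49, -5/7)
Σ b_i: 10/9·1 + 4/3·1 + 9/4·1 + (-4/7)·1 = 1039/252 ≠ 1 ⇒ order 0.

0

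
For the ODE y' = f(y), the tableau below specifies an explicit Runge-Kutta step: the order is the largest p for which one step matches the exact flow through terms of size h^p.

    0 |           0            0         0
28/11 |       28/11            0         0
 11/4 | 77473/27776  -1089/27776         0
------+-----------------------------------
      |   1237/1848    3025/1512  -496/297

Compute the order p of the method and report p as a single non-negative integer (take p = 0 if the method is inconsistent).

3

b = (1237/1848, 3025/1512, -496/297)
c = (0, 28/11, 11/4)
Ac = (0, 0, -99/992)
Σ b_i: 1237/1848·1 + 3025/1512·1 + (-496/297)·1 = 1 ✓
b·c: 3025/1512·28/11 + (-496/297)·11/4 = 1/2 ✓
b·c²: 3025/1512·784/121 + (-496/297)·121/16 = 1/3 ✓
b·Ac: (-496/297)·(-99/992) = 1/6 ✓; 3 stages ⇒ order 3.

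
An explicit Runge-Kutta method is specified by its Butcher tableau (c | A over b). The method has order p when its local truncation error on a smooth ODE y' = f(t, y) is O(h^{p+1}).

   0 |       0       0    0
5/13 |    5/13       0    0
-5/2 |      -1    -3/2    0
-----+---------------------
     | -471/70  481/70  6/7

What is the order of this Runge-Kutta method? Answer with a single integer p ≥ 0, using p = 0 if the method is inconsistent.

2

b = (-471/70, 481/70, 6/7)
c = (0, 5/13, -5/2)
Ac = (0, 0, -15/26)
Σ b_i: (-471/70)·1 + 481/70·1 + 6/7·1 = 1 ✓
b·c: 481/70·5/13 + 6/7·(-5/2) = 1/2 ✓
b·c²: 481/70·25/169 + 6/7·25/4 = 580/91 ≠ 1/3 ⇒ order 2.
b·Ac: 6/7·(-15/26) = -45/91 ≠ 1/6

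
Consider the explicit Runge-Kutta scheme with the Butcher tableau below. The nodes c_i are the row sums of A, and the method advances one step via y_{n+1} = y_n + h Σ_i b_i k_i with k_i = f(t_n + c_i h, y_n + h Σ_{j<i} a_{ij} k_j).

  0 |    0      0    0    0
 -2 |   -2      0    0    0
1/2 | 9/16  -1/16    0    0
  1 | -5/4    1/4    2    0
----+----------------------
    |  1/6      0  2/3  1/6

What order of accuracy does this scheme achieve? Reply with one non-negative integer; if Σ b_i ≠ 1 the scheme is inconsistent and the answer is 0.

b = (1/6, 0, 2/3, 1/6)
c = (0, -2, 1/2, 1)
Ac = (0, 0, 1/8, 1/2)
Σ b_i: 1/6·1 + 2/3·1 + 1/6·1 = 1 ✓
b·c: 2/3·1/2 + 1/6·1 = 1/2 ✓
b·c²: 2/3·1/4 + 1/6·1 = 1/3 ✓
b·Ac: 2/3·1/8 + 1/6·1/2 = 1/6 ✓
b·c³: 2/3·1/8 + 1/6·1 = 1/4 ✓
b·(c∘Ac): 2/3·1/16 + 1/6·1/2 = 1/8 ✓
b·Ac²: 2/3·(-1/4) + 1/6·3/2 = 1/12 ✓
b·A²c: 1/6·1/4 = 1/24 ✓; 4 stages ⇒ order 4.

4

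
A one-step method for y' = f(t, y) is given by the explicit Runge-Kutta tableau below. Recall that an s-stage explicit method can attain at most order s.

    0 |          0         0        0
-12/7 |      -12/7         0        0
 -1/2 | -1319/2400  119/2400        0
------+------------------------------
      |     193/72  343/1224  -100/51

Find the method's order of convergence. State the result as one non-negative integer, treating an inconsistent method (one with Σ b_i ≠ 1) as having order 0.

3

b = (193/72, 343/1224, -100/51)
c = (0, -12/7, -1/2)
Ac = (0, 0, -17/200)
Σ b_i: 193/72·1 + 343/1224·1 + (-100/51)·1 = 1 ✓
b·c: 343/1224·(-12/7) + (-100/51)·(-1/2) = 1/2 ✓
b·c²: 343/1224·144/49 + (-100/51)·1/4 = 1/3 ✓
b·Ac: (-100/51)·(-17/200) = 1/6 ✓; 3 stages ⇒ order 3.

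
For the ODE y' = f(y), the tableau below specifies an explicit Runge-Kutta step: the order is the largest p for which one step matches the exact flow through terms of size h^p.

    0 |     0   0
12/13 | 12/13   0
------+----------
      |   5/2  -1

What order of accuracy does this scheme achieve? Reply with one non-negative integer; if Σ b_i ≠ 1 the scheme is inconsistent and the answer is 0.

0

b = (5/2, -1)
c = (0, 12/13)
Σ b_i: 5/2·1 + (-1)·1 = 3/2 ≠ 1 ⇒ order 0.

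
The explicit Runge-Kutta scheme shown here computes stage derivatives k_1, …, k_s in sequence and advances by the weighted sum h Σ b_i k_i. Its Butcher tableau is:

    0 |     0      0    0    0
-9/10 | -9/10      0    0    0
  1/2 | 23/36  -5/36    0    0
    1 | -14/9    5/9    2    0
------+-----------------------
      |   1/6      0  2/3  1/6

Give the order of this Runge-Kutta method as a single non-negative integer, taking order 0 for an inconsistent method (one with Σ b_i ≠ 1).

b = (1/6, 0, 2/3, 1/6)
c = (0, -9/10, 1/2, 1)
Ac = (0, 0, 1/8, 1/2)
Σ b_i: 1/6·1 + 2/3·1 + 1/6·1 = 1 ✓
b·c: 2/3·1/2 + 1/6·1 = 1/2 ✓
b·c²: 2/3·1/4 + 1/6·1 = 1/3 ✓
b·Ac: 2/3·1/8 + 1/6·1/2 = 1/6 ✓
b·c³: 2/3·1/8 + 1/6·1 = 1/4 ✓
b·(c∘Ac): 2/3·1/16 + 1/6·1/2 = 1/8 ✓
b·Ac²: 2/3·(-9/80) + 1/6·19/20 = 1/12 ✓
b·A²c: 1/6·1/4 = 1/24 ✓; 4 stages ⇒ order 4.

4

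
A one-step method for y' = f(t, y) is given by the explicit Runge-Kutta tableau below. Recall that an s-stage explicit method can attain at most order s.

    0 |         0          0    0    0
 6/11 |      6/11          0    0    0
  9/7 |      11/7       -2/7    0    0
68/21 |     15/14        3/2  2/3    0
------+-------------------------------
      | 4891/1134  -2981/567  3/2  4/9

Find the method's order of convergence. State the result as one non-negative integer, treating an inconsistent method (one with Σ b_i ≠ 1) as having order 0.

b = (4891/1134, -2981/567, 3/2, 4/9)
c = (0, 6/11, 9/7, 68/21)
Ac = (0, 0, -12/77, 129/77)
Σ b_i: 4891/1134·1 + (-2981/567)·1 + 3/2·1 + 4/9·1 = 1 ✓
b·c: (-2981/567)·6/11 + 3/2·9/7 + 4/9·68/21 = 1/2 ✓
b·c²: (-2981/567)·36/121 + 3/2·81/49 + 4/9·4624/441 = 486841/87318 ≠ 1/3 ⇒ order 2.
b·Ac: 3/2·(-12/77) + 4/9·129/77 = 118/231 ≠ 1/6

2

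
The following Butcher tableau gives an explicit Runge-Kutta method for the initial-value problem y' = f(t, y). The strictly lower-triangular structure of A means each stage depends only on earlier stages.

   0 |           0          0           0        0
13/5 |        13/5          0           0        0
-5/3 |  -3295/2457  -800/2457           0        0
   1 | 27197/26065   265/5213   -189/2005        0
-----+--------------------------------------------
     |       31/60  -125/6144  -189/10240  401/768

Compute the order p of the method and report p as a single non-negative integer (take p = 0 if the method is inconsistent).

4

b = (31/60, -125/6144, -189/10240, 401/768)
c = (0, 13/5, -5/3, 1)
Ac = (0, 0, -160/189, 116/401)
Σ b_i: 31/60·1 + (-125/6144)·1 + (-189/10240)·1 + 401/768·1 = 1 ✓
b·c: (-125/6144)·13/5 + (-189/10240)·(-5/3) + 401/768·1 = 1/2 ✓
b·c²: (-125/6144)·169/25 + (-189/10240)·25/9 + 401/768·1 = 1/3 ✓
b·Ac: (-189/10240)·(-160/189) + 401/768·116/401 = 1/6 ✓
b·c³: (-125/6144)·2197/125 + (-189/10240)·(-125/27) + 401/768·1 = 1/4 ✓
b·(c∘Ac): (-189/10240)·800/567 + 401/768·116/401 = 1/8 ✓
b·Ac²: (-189/10240)·(-416/189) + 401/768·164/2005 = 1/12 ✓
b·A²c: 401/768·32/401 = 1/24 ✓; 4 stages ⇒ order 4.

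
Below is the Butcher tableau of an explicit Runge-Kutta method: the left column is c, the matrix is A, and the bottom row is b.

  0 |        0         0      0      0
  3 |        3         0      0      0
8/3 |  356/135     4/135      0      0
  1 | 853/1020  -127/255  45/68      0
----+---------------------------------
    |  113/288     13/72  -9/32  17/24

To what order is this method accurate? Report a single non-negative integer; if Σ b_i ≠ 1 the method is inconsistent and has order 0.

b = (113/288, 13/72, -9/32, 17/24)
c = (0, 3, 8/3, 1)
Ac = (0, 0, 4/45, 23/85)
Σ b_i: 113/288·1 + 13/72·1 + (-9/32)·1 + 17/24·1 = 1 ✓
b·c: 13/72·3 + (-9/32)·8/3 + 17/24·1 = 1/2 ✓
b·c²: 13/72·9 + (-9/32)·64/9 + 17/24·1 = 1/3 ✓
b·Ac: (-9/32)·4/45 + 17/24·23/85 = 1/6 ✓
b·c³: 13/72·27 + (-9/32)·512/27 + 17/24·1 = 1/4 ✓
b·(c∘Ac): (-9/32)·32/135 + 17/24·23/85 = 1/8 ✓
b·Ac²: (-9/32)·4/15 + 17/24·19/85 = 1/12 ✓
b·A²c: 17/24·1/17 = 1/24 ✓; 4 stages ⇒ order 4.

4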